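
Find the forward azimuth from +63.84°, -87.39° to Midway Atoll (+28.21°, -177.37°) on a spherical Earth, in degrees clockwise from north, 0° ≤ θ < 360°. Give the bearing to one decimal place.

Δλ = -177.37 − -87.39 = -89.98°.
θ = atan2( sin Δλ · cos φ₂ , cos φ₁ · sin φ₂ − sin φ₁ · cos φ₂ · cos Δλ )
  = atan2(-0.88122, 0.20813) = -76.711° → normalised to [0°, 360°): 283.289°.

283.3°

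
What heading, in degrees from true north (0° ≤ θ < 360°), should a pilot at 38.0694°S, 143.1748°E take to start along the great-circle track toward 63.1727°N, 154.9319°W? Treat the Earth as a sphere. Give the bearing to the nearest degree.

Δλ = -154.9319 − 143.1748 = -298.1067°; wrapped into (−180°, 180°]: 61.8933°.
θ = atan2( sin Δλ · cos φ₂ , cos φ₁ · sin φ₂ − sin φ₁ · cos φ₂ · cos Δλ )
  = atan2(0.39808, 0.83363) = 25.526° → normalised to [0°, 360°): 25.526°.

26°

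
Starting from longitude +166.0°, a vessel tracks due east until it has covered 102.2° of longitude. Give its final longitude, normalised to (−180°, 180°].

Start at +166.0°; shift +102.2° → +268.2°.
+268.2° lies outside (−180°, 180°]; subtract 360° → -91.8°.

-91.8°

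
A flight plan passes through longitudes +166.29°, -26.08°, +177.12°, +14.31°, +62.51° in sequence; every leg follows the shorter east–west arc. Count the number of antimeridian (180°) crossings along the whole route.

2

Leg 1: +166.29° → -26.08°, shortest Δλ = 167.63° (east) — crosses 180°.
Leg 2: -26.08° → +177.12°, shortest Δλ = -156.8° (west) — crosses 180°.
Leg 3: +177.12° → +14.31°, shortest Δλ = -162.81° (west) — does not cross 180°.
Leg 4: +14.31° → +62.51°, shortest Δλ = 48.2° (east) — does not cross 180°.
Total crossings: 2.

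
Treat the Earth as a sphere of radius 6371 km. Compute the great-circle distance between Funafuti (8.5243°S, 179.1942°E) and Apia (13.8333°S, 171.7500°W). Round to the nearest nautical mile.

Δλ = -171.7500 − 179.1942 = -350.9442°; wrapped into (−180°, 180°]: 9.0558°.
Δφ = -13.8333 − -8.5243 = -5.3090°.
a = sin²(Δφ/2) + cos φ₁ · cos φ₂ · sin²(Δλ/2) = 0.008130.
c = 2·atan2(√a, √(1−a)) = 0.18057 rad → d = 6371·c ≈ 1150.43 km ≈ 621.18 nmi.

621 nmi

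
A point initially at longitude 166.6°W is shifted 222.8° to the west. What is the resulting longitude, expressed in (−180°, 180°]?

29.4°W

Start at -166.6°; shift −222.8° → -389.4°.
-389.4° lies outside (−180°, 180°]; add 360° → -29.4°.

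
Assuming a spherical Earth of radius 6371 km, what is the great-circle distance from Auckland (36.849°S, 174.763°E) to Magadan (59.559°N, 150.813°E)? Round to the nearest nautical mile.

Δλ = 150.813 − 174.763 = -23.950°.
Δφ = 59.559 − -36.849 = 96.408°.
a = sin²(Δφ/2) + cos φ₁ · cos φ₂ · sin²(Δλ/2) = 0.573258.
c = 2·atan2(√a, √(1−a)) = 1.71784 rad → d = 6371·c ≈ 10944.36 km ≈ 5909.48 nmi.

5909 nmi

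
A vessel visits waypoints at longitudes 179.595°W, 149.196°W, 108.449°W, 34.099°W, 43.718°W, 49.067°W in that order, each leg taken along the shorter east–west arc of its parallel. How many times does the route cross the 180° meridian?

Leg 1: -179.595° → -149.196°, shortest Δλ = 30.399° (east) — does not cross 180°.
Leg 2: -149.196° → -108.449°, shortest Δλ = 40.747° (east) — does not cross 180°.
Leg 3: -108.449° → -34.099°, shortest Δλ = 74.35° (east) — does not cross 180°.
Leg 4: -34.099° → -43.718°, shortest Δλ = -9.619° (west) — does not cross 180°.
Leg 5: -43.718° → -49.067°, shortest Δλ = -5.349° (west) — does not cross 180°.
Total crossings: 0.

0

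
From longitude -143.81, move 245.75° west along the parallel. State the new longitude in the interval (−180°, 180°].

Start at -143.81°; shift −245.75° → -389.56°.
-389.56° lies outside (−180°, 180°]; add 360° → -29.56°.

-29.56°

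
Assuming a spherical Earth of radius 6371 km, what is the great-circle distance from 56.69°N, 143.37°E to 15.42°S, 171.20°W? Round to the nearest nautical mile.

4888 nmi

Δλ = -171.20 − 143.37 = -314.57°; wrapped into (−180°, 180°]: 45.43°.
Δφ = -15.42 − 56.69 = -72.11°.
a = sin²(Δφ/2) + cos φ₁ · cos φ₂ · sin²(Δλ/2) = 0.425344.
c = 2·atan2(√a, √(1−a)) = 1.42092 rad → d = 6371·c ≈ 9052.70 km ≈ 4888.07 nmi.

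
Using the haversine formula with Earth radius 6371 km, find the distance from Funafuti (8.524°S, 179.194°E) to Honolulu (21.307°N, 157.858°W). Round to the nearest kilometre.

Δλ = -157.858 − 179.194 = -337.052°; wrapped into (−180°, 180°]: 22.948°.
Δφ = 21.307 − -8.524 = 29.831°.
a = sin²(Δφ/2) + cos φ₁ · cos φ₂ · sin²(Δλ/2) = 0.102710.
c = 2·atan2(√a, √(1−a)) = 0.65248 rad → d = 6371·c ≈ 4156.96 km.

4157 km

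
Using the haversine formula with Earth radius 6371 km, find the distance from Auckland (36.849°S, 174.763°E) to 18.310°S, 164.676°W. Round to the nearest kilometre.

2878 km

Δλ = -164.676 − 174.763 = -339.439°; wrapped into (−180°, 180°]: 20.561°.
Δφ = -18.310 − -36.849 = 18.539°.
a = sin²(Δφ/2) + cos φ₁ · cos φ₂ · sin²(Δλ/2) = 0.050143.
c = 2·atan2(√a, √(1−a)) = 0.45168 rad → d = 6371·c ≈ 2877.68 km.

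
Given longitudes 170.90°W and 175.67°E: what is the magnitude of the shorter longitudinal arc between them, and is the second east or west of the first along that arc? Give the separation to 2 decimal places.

Raw difference: 175.67 − -170.90 = 346.57°.
Normalise into (−180°, 180°]: 346.57° − 360° = -13.43°.
Negative ⇒ the second point lies to the west; separation 13.43°.

13.43° west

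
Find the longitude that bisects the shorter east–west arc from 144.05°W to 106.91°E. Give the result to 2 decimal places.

Signed shortest Δλ from -144.05° to +106.91° is -109.04°.
Midpoint longitude = -144.05° + (-109.04°)/2 = -144.05° − 54.52° = -198.57°.
Normalise into (−180°, 180°]: +161.43°.
(The naïve average (-144.05 + +106.91)/2 = -18.57° is on the wrong side of the globe.)

161.43°E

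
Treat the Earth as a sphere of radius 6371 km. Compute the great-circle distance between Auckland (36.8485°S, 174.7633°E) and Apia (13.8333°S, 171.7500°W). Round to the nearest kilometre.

Δλ = -171.7500 − 174.7633 = -346.5133°; wrapped into (−180°, 180°]: 13.4867°.
Δφ = -13.8333 − -36.8485 = 23.0152°.
a = sin²(Δφ/2) + cos φ₁ · cos φ₂ · sin²(Δλ/2) = 0.050513.
c = 2·atan2(√a, √(1−a)) = 0.45337 rad → d = 6371·c ≈ 2888.45 km.

2888 km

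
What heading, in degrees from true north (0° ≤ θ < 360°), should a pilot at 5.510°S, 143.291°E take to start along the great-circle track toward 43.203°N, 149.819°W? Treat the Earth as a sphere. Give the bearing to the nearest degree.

Δλ = -149.819 − 143.291 = -293.110°; wrapped into (−180°, 180°]: 66.890°.
θ = atan2( sin Δλ · cos φ₂ , cos φ₁ · sin φ₂ − sin φ₁ · cos φ₂ · cos Δλ )
  = atan2(0.67044, 0.70889) = 43.403° → normalised to [0°, 360°): 43.403°.

43°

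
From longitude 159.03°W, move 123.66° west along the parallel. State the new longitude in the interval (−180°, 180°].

Start at -159.03°; shift −123.66° → -282.69°.
-282.69° lies outside (−180°, 180°]; add 360° → +77.31°.

77.31°E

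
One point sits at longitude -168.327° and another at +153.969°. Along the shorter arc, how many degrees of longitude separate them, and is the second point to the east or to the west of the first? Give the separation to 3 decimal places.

Raw difference: 153.969 − -168.327 = 322.296°.
Normalise into (−180°, 180°]: 322.296° − 360° = -37.704°.
Negative ⇒ the second point lies to the west; separation 37.704°.

37.704° west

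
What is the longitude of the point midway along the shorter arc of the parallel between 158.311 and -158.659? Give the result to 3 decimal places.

Signed shortest Δλ from +158.311° to -158.659° is +43.030°.
Midpoint longitude = +158.311° + (+43.030°)/2 = +158.311° + 21.515° = +179.826°.
(The naïve average (+158.311 + -158.659)/2 = -0.174° is on the wrong side of the globe.)

+179.826°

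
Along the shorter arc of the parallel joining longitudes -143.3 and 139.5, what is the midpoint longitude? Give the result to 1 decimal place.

+178.1°

Signed shortest Δλ from -143.3° to +139.5° is -77.2°.
Midpoint longitude = -143.3° + (-77.2°)/2 = -143.3° − 38.6° = -181.9°.
Normalise into (−180°, 180°]: +178.1°.
(The naïve average (-143.3 + +139.5)/2 = -1.9° is on the wrong side of the globe.)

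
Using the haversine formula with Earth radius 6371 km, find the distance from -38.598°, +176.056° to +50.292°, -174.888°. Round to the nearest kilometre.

Δλ = -174.888 − 176.056 = -350.944°; wrapped into (−180°, 180°]: 9.056°.
Δφ = 50.292 − -38.598 = 88.890°.
a = sin²(Δφ/2) + cos φ₁ · cos φ₂ · sin²(Δλ/2) = 0.493426.
c = 2·atan2(√a, √(1−a)) = 1.55765 rad → d = 6371·c ≈ 9923.77 km.

9924 km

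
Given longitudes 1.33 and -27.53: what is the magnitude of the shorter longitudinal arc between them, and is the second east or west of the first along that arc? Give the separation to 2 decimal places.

28.86° west

Raw difference: -27.53 − 1.33 = -28.86°.
Normalise into (−180°, 180°]: -28.86° stays -28.86°.
Negative ⇒ the second point lies to the west; separation 28.86°.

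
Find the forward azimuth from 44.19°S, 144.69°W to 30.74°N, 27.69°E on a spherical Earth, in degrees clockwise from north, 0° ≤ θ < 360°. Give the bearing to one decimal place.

Δλ = 27.69 − -144.69 = 172.38°.
θ = atan2( sin Δλ · cos φ₂ , cos φ₁ · sin φ₂ − sin φ₁ · cos φ₂ · cos Δλ )
  = atan2(0.11397, -0.22731) = 153.371° → normalised to [0°, 360°): 153.371°.

153.4°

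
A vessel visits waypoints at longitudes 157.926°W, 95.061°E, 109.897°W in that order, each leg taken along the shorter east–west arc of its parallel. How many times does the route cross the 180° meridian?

Leg 1: -157.926° → +95.061°, shortest Δλ = -107.013° (west) — crosses 180°.
Leg 2: +95.061° → -109.897°, shortest Δλ = 155.042° (east) — crosses 180°.
Total crossings: 2.

2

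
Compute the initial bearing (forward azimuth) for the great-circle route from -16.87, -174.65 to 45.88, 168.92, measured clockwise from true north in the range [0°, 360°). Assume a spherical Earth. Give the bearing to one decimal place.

347.4°

Δλ = 168.92 − -174.65 = 343.57°; wrapped into (−180°, 180°]: -16.43°.
θ = atan2( sin Δλ · cos φ₂ , cos φ₁ · sin φ₂ − sin φ₁ · cos φ₂ · cos Δλ )
  = atan2(-0.19691, 0.88077) = -12.602° → normalised to [0°, 360°): 347.398°.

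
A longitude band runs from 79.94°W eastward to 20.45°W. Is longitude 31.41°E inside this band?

No

Band width going east from -79.94° to -20.45°: ((-20.45 − -79.94) mod 360) = 59.49°.
Offset of +31.41° east of the west edge: ((31.41 − -79.94) mod 360) = 111.35°.
111.35° > 59.49° ⇒ outside.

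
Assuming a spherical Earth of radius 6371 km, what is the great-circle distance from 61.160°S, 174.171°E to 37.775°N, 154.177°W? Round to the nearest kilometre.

Δλ = -154.177 − 174.171 = -328.348°; wrapped into (−180°, 180°]: 31.652°.
Δφ = 37.775 − -61.160 = 98.935°.
a = sin²(Δφ/2) + cos φ₁ · cos φ₂ · sin²(Δλ/2) = 0.606014.
c = 2·atan2(√a, √(1−a)) = 1.78445 rad → d = 6371·c ≈ 11368.70 km.

11369 km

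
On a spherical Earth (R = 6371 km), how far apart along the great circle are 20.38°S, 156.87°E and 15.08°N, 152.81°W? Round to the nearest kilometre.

6765 km

Δλ = -152.81 − 156.87 = -309.68°; wrapped into (−180°, 180°]: 50.32°.
Δφ = 15.08 − -20.38 = 35.46°.
a = sin²(Δφ/2) + cos φ₁ · cos φ₂ · sin²(Δλ/2) = 0.256341.
c = 2·atan2(√a, √(1−a)) = 1.06178 rad → d = 6371·c ≈ 6764.60 km.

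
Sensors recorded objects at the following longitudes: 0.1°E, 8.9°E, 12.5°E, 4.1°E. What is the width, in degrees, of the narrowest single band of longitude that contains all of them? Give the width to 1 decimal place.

12.4°

Sort the longitudes: +0.1°, +4.1°, +8.9°, +12.5°.
Eastward gaps between consecutive values (wrapping around): 4.0°, 4.8°, 3.6°, 347.6°.
Largest gap = 347.6° ⇒ minimal covering band is its complement: 360° − 347.6° = 12.4°.
Band runs from +0.1° eastward to +12.5°.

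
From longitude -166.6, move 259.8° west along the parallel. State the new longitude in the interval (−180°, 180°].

-66.4°

Start at -166.6°; shift −259.8° → -426.4°.
-426.4° lies outside (−180°, 180°]; add 360° → -66.4°.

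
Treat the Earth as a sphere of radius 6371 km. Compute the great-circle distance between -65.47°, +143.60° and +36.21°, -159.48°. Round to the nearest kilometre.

12317 km

Δλ = -159.48 − 143.60 = -303.08°; wrapped into (−180°, 180°]: 56.92°.
Δφ = 36.21 − -65.47 = 101.68°.
a = sin²(Δφ/2) + cos φ₁ · cos φ₂ · sin²(Δλ/2) = 0.677296.
c = 2·atan2(√a, √(1−a)) = 1.93327 rad → d = 6371·c ≈ 12316.88 km.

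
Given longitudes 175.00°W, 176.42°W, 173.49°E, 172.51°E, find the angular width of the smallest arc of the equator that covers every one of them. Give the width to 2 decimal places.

Sort the longitudes: -176.42°, -175.00°, +172.51°, +173.49°.
Eastward gaps between consecutive values (wrapping around): 1.42°, 347.51°, 0.98°, 10.09°.
Largest gap = 347.51° ⇒ minimal covering band is its complement: 360° − 347.51° = 12.49°.
Band runs from +172.51° eastward to -175.00°, crossing the antimeridian.

12.49°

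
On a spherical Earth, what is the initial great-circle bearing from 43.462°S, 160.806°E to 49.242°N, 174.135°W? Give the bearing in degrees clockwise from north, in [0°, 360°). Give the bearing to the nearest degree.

16°

Δλ = -174.135 − 160.806 = -334.941°; wrapped into (−180°, 180°]: 25.059°.
θ = atan2( sin Δλ · cos φ₂ , cos φ₁ · sin φ₂ − sin φ₁ · cos φ₂ · cos Δλ )
  = atan2(0.27652, 0.95661) = 16.123° → normalised to [0°, 360°): 16.123°.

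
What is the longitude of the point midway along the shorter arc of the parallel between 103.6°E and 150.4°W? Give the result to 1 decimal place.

Signed shortest Δλ from +103.6° to -150.4° is +106.0°.
Midpoint longitude = +103.6° + (+106.0°)/2 = +103.6° + 53.0° = +156.6°.
(The naïve average (+103.6 + -150.4)/2 = -23.4° is on the wrong side of the globe.)

156.6°E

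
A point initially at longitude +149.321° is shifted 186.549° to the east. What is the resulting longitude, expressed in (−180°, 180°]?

-24.130°

Start at +149.321°; shift +186.549° → +335.870°.
+335.870° lies outside (−180°, 180°]; subtract 360° → -24.130°.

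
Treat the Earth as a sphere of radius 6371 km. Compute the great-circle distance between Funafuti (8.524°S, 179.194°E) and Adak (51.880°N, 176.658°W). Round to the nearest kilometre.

6728 km

Δλ = -176.658 − 179.194 = -355.852°; wrapped into (−180°, 180°]: 4.148°.
Δφ = 51.880 − -8.524 = 60.404°.
a = sin²(Δφ/2) + cos φ₁ · cos φ₂ · sin²(Δλ/2) = 0.253859.
c = 2·atan2(√a, √(1−a)) = 1.05609 rad → d = 6371·c ≈ 6728.33 km.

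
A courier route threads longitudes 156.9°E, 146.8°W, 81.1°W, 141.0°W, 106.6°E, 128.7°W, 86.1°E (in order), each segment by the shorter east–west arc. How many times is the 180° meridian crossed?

Leg 1: +156.9° → -146.8°, shortest Δλ = 56.3° (east) — crosses 180°.
Leg 2: -146.8° → -81.1°, shortest Δλ = 65.7° (east) — does not cross 180°.
Leg 3: -81.1° → -141.0°, shortest Δλ = -59.9° (west) — does not cross 180°.
Leg 4: -141.0° → +106.6°, shortest Δλ = -112.4° (west) — crosses 180°.
Leg 5: +106.6° → -128.7°, shortest Δλ = 124.7° (east) — crosses 180°.
Leg 6: -128.7° → +86.1°, shortest Δλ = -145.2° (west) — crosses 180°.
Total crossings: 4.

4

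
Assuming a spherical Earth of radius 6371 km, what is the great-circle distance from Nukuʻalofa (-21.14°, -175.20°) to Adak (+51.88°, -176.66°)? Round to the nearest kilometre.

Δλ = -176.66 − -175.20 = -1.46°.
Δφ = 51.88 − -21.14 = 73.02°.
a = sin²(Δφ/2) + cos φ₁ · cos φ₂ · sin²(Δλ/2) = 0.354075.
c = 2·atan2(√a, √(1−a)) = 1.27463 rad → d = 6371·c ≈ 8120.70 km.

8121 km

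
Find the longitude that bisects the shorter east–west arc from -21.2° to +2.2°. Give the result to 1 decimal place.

-9.5°

Signed shortest Δλ from -21.2° to +2.2° is +23.4°.
Midpoint longitude = -21.2° + (+23.4°)/2 = -21.2° + 11.7° = -9.5°.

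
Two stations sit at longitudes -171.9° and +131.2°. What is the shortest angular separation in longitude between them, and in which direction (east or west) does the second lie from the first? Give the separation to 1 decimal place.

56.9° west

Raw difference: 131.2 − -171.9 = 303.1°.
Normalise into (−180°, 180°]: 303.1° − 360° = -56.9°.
Negative ⇒ the second point lies to the west; separation 56.9°.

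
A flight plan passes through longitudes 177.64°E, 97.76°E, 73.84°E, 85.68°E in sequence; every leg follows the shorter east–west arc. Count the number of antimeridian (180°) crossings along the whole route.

Leg 1: +177.64° → +97.76°, shortest Δλ = -79.88° (west) — does not cross 180°.
Leg 2: +97.76° → +73.84°, shortest Δλ = -23.92° (west) — does not cross 180°.
Leg 3: +73.84° → +85.68°, shortest Δλ = 11.84° (east) — does not cross 180°.
Total crossings: 0.

0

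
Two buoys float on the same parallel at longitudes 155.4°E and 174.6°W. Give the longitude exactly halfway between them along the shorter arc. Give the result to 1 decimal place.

170.4°E

Signed shortest Δλ from +155.4° to -174.6° is +30.0°.
Midpoint longitude = +155.4° + (+30.0°)/2 = +155.4° + 15.0° = +170.4°.
(The naïve average (+155.4 + -174.6)/2 = -9.6° is on the wrong side of the globe.)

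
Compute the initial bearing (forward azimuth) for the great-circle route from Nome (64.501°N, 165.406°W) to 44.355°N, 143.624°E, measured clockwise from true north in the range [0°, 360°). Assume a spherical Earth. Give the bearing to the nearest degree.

259°

Δλ = 143.624 − -165.406 = 309.030°; wrapped into (−180°, 180°]: -50.970°.
θ = atan2( sin Δλ · cos φ₂ , cos φ₁ · sin φ₂ − sin φ₁ · cos φ₂ · cos Δλ )
  = atan2(-0.55544, -0.10545) = -100.750° → normalised to [0°, 360°): 259.250°.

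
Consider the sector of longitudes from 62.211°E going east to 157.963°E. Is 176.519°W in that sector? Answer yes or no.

No

Band width going east from +62.211° to +157.963°: ((157.963 − 62.211) mod 360) = 95.752°.
Offset of -176.519° east of the west edge: ((-176.519 − 62.211) mod 360) = 121.270°.
121.270° > 95.752° ⇒ outside.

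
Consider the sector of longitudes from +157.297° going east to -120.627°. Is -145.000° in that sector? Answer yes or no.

Band width going east from +157.297° to -120.627°: ((-120.627 − 157.297) mod 360) = 82.076°.
Offset of -145.000° east of the west edge: ((-145.000 − 157.297) mod 360) = 57.703°.
57.703° ≤ 82.076° ⇒ inside.

Yes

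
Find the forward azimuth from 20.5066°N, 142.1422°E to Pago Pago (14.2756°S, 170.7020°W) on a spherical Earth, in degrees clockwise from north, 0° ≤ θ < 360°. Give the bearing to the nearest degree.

123°

Δλ = -170.7020 − 142.1422 = -312.8442°; wrapped into (−180°, 180°]: 47.1558°.
θ = atan2( sin Δλ · cos φ₂ , cos φ₁ · sin φ₂ − sin φ₁ · cos φ₂ · cos Δλ )
  = atan2(0.71056, -0.46182) = 123.021° → normalised to [0°, 360°): 123.021°.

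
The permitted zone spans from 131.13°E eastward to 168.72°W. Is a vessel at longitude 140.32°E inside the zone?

Yes

Band width going east from +131.13° to -168.72°: ((-168.72 − 131.13) mod 360) = 60.15°.
Offset of +140.32° east of the west edge: ((140.32 − 131.13) mod 360) = 9.19°.
9.19° ≤ 60.15° ⇒ inside.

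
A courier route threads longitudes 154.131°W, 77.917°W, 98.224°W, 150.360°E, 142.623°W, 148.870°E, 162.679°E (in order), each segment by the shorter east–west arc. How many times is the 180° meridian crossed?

Leg 1: -154.131° → -77.917°, shortest Δλ = 76.214° (east) — does not cross 180°.
Leg 2: -77.917° → -98.224°, shortest Δλ = -20.307° (west) — does not cross 180°.
Leg 3: -98.224° → +150.360°, shortest Δλ = -111.416° (west) — crosses 180°.
Leg 4: +150.360° → -142.623°, shortest Δλ = 67.017° (east) — crosses 180°.
Leg 5: -142.623° → +148.870°, shortest Δλ = -68.507° (west) — crosses 180°.
Leg 6: +148.870° → +162.679°, shortest Δλ = 13.809° (east) — does not cross 180°.
Total crossings: 3.

3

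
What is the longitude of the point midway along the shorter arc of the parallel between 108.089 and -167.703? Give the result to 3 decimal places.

Signed shortest Δλ from +108.089° to -167.703° is +84.208°.
Midpoint longitude = +108.089° + (+84.208°)/2 = +108.089° + 42.104° = +150.193°.
(The naïve average (+108.089 + -167.703)/2 = -29.807° is on the wrong side of the globe.)

+150.193°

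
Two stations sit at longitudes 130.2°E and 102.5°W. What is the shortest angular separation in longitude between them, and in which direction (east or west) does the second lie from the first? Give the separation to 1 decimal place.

Raw difference: -102.5 − 130.2 = -232.7°.
Normalise into (−180°, 180°]: -232.7° + 360° = 127.3°.
Positive ⇒ the second point lies to the east; separation 127.3°.

127.3° east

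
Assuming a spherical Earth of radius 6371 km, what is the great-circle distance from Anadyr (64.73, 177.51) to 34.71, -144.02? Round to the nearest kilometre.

Δλ = -144.02 − 177.51 = -321.53°; wrapped into (−180°, 180°]: 38.47°.
Δφ = 34.71 − 64.73 = -30.02°.
a = sin²(Δφ/2) + cos φ₁ · cos φ₂ · sin²(Δλ/2) = 0.105161.
c = 2·atan2(√a, √(1−a)) = 0.66051 rad → d = 6371·c ≈ 4208.12 km.

4208 km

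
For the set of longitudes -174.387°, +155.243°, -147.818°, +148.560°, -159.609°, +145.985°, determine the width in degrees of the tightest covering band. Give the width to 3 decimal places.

Sort the longitudes: -174.387°, -159.609°, -147.818°, +145.985°, +148.560°, +155.243°.
Eastward gaps between consecutive values (wrapping around): 14.778°, 11.791°, 293.803°, 2.575°, 6.683°, 30.370°.
Largest gap = 293.803° ⇒ minimal covering band is its complement: 360° − 293.803° = 66.197°.
Band runs from +145.985° eastward to -147.818°, crossing the antimeridian.

66.197°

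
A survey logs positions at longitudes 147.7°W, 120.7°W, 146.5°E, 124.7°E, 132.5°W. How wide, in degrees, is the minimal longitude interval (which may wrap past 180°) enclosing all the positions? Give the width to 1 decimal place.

Sort the longitudes: -147.7°, -132.5°, -120.7°, +124.7°, +146.5°.
Eastward gaps between consecutive values (wrapping around): 15.2°, 11.8°, 245.4°, 21.8°, 65.8°.
Largest gap = 245.4° ⇒ minimal covering band is its complement: 360° − 245.4° = 114.6°.
Band runs from +124.7° eastward to -120.7°, crossing the antimeridian.

114.6°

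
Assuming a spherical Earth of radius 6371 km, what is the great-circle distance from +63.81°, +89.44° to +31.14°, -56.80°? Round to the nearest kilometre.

Δλ = -56.80 − 89.44 = -146.24°.
Δφ = 31.14 − 63.81 = -32.67°.
a = sin²(Δφ/2) + cos φ₁ · cos φ₂ · sin²(Δλ/2) = 0.425007.
c = 2·atan2(√a, √(1−a)) = 1.42024 rad → d = 6371·c ≈ 9048.36 km.

9048 km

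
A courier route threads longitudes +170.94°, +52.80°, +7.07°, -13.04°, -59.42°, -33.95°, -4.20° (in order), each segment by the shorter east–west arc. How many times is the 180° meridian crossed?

Leg 1: +170.94° → +52.80°, shortest Δλ = -118.14° (west) — does not cross 180°.
Leg 2: +52.80° → +7.07°, shortest Δλ = -45.73° (west) — does not cross 180°.
Leg 3: +7.07° → -13.04°, shortest Δλ = -20.11° (west) — does not cross 180°.
Leg 4: -13.04° → -59.42°, shortest Δλ = -46.38° (west) — does not cross 180°.
Leg 5: -59.42° → -33.95°, shortest Δλ = 25.47° (east) — does not cross 180°.
Leg 6: -33.95° → -4.20°, shortest Δλ = 29.75° (east) — does not cross 180°.
Total crossings: 0.

0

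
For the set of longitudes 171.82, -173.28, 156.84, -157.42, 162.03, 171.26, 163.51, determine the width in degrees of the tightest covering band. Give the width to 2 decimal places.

45.74°

Sort the longitudes: -173.28°, -157.42°, +156.84°, +162.03°, +163.51°, +171.26°, +171.82°.
Eastward gaps between consecutive values (wrapping around): 15.86°, 314.26°, 5.19°, 1.48°, 7.75°, 0.56°, 14.90°.
Largest gap = 314.26° ⇒ minimal covering band is its complement: 360° − 314.26° = 45.74°.
Band runs from +156.84° eastward to -157.42°, crossing the antimeridian.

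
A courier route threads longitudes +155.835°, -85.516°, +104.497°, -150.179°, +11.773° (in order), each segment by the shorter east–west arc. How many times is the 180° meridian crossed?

Leg 1: +155.835° → -85.516°, shortest Δλ = 118.649° (east) — crosses 180°.
Leg 2: -85.516° → +104.497°, shortest Δλ = -169.987° (west) — crosses 180°.
Leg 3: +104.497° → -150.179°, shortest Δλ = 105.324° (east) — crosses 180°.
Leg 4: -150.179° → +11.773°, shortest Δλ = 161.952° (east) — does not cross 180°.
Total crossings: 3.

3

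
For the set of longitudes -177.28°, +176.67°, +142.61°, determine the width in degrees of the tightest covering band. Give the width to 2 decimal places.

40.11°

Sort the longitudes: -177.28°, +142.61°, +176.67°.
Eastward gaps between consecutive values (wrapping around): 319.89°, 34.06°, 6.05°.
Largest gap = 319.89° ⇒ minimal covering band is its complement: 360° − 319.89° = 40.11°.
Band runs from +142.61° eastward to -177.28°, crossing the antimeridian.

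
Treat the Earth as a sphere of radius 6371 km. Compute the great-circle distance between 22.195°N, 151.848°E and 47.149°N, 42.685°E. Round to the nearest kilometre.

9560 km

Δλ = 42.685 − 151.848 = -109.163°.
Δφ = 47.149 − 22.195 = 24.954°.
a = sin²(Δφ/2) + cos φ₁ · cos φ₂ · sin²(Δλ/2) = 0.464879.
c = 2·atan2(√a, √(1−a)) = 1.50050 rad → d = 6371·c ≈ 9559.67 km.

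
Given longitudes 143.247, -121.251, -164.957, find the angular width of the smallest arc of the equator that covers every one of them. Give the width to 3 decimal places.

Sort the longitudes: -164.957°, -121.251°, +143.247°.
Eastward gaps between consecutive values (wrapping around): 43.706°, 264.498°, 51.796°.
Largest gap = 264.498° ⇒ minimal covering band is its complement: 360° − 264.498° = 95.502°.
Band runs from +143.247° eastward to -121.251°, crossing the antimeridian.

95.502°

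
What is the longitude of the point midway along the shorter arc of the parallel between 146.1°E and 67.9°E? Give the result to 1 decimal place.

Signed shortest Δλ from +146.1° to +67.9° is -78.2°.
Midpoint longitude = +146.1° + (-78.2°)/2 = +146.1° − 39.1° = +107.0°.

107.0°E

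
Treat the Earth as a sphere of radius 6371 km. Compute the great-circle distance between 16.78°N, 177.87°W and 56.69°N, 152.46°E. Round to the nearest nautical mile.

2745 nmi

Δλ = 152.46 − -177.87 = 330.33°; wrapped into (−180°, 180°]: -29.67°.
Δφ = 56.69 − 16.78 = 39.91°.
a = sin²(Δφ/2) + cos φ₁ · cos φ₂ · sin²(Δλ/2) = 0.150941.
c = 2·atan2(√a, √(1−a)) = 0.79803 rad → d = 6371·c ≈ 5084.25 km ≈ 2745.28 nmi.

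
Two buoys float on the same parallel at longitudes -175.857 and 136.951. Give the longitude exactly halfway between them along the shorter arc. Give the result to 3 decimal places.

+160.547°

Signed shortest Δλ from -175.857° to +136.951° is -47.192°.
Midpoint longitude = -175.857° + (-47.192°)/2 = -175.857° − 23.596° = -199.453°.
Normalise into (−180°, 180°]: +160.547°.
(The naïve average (-175.857 + +136.951)/2 = -19.453° is on the wrong side of the globe.)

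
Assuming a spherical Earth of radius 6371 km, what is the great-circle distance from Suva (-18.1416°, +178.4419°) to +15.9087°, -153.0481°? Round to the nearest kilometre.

4907 km

Δλ = -153.0481 − 178.4419 = -331.4900°; wrapped into (−180°, 180°]: 28.5100°.
Δφ = 15.9087 − -18.1416 = 34.0503°.
a = sin²(Δφ/2) + cos φ₁ · cos φ₂ · sin²(Δλ/2) = 0.141139.
c = 2·atan2(√a, √(1−a)) = 0.77027 rad → d = 6371·c ≈ 4907.40 km.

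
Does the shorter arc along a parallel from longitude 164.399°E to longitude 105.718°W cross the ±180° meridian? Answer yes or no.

Yes

Naïve |-105.718 − 164.399| = 270.117° > 180°, so the shorter arc goes the other way round — across 180°.
Signed shortest Δλ = ((-105.718 − 164.399 + 180) mod 360) − 180 = 89.883°.
Going east by 89.883° from +164.399° passes through 180° before reaching -105.718°.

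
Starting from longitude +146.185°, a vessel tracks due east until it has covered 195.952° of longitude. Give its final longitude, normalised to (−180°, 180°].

-17.863°

Start at +146.185°; shift +195.952° → +342.137°.
+342.137° lies outside (−180°, 180°]; subtract 360° → -17.863°.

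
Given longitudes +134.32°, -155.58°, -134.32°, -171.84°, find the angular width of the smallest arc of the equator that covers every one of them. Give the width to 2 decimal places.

91.36°

Sort the longitudes: -171.84°, -155.58°, -134.32°, +134.32°.
Eastward gaps between consecutive values (wrapping around): 16.26°, 21.26°, 268.64°, 53.84°.
Largest gap = 268.64° ⇒ minimal covering band is its complement: 360° − 268.64° = 91.36°.
Band runs from +134.32° eastward to -134.32°, crossing the antimeridian.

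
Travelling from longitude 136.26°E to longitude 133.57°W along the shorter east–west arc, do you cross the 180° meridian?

Yes

Naïve |-133.57 − 136.26| = 269.83° > 180°, so the shorter arc goes the other way round — across 180°.
Signed shortest Δλ = ((-133.57 − 136.26 + 180) mod 360) − 180 = 90.17°.
Going east by 90.17° from +136.26° passes through 180° before reaching -133.57°.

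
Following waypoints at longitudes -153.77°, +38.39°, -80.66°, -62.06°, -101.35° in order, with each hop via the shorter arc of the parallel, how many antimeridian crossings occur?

Leg 1: -153.77° → +38.39°, shortest Δλ = -167.84° (west) — crosses 180°.
Leg 2: +38.39° → -80.66°, shortest Δλ = -119.05° (west) — does not cross 180°.
Leg 3: -80.66° → -62.06°, shortest Δλ = 18.6° (east) — does not cross 180°.
Leg 4: -62.06° → -101.35°, shortest Δλ = -39.29° (west) — does not cross 180°.
Total crossings: 1.

1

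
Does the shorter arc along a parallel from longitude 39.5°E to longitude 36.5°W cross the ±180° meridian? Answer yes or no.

No

Signed shortest Δλ = ((-36.5 − 39.5 + 180) mod 360) − 180 = -76.0°.
Going west by 76.0° from +39.5° reaches -36.5° without touching 180°.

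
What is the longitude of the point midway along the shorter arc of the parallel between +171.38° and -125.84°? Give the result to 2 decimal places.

Signed shortest Δλ from +171.38° to -125.84° is +62.78°.
Midpoint longitude = +171.38° + (+62.78°)/2 = +171.38° + 31.39° = +202.77°.
Normalise into (−180°, 180°]: -157.23°.
(The naïve average (+171.38 + -125.84)/2 = 22.77° is on the wrong side of the globe.)

-157.23°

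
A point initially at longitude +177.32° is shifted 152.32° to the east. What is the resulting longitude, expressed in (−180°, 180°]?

-30.36°

Start at +177.32°; shift +152.32° → +329.64°.
+329.64° lies outside (−180°, 180°]; subtract 360° → -30.36°.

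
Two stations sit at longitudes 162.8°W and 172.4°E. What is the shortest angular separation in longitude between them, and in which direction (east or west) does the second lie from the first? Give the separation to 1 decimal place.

Raw difference: 172.4 − -162.8 = 335.2°.
Normalise into (−180°, 180°]: 335.2° − 360° = -24.8°.
Negative ⇒ the second point lies to the west; separation 24.8°.

24.8° west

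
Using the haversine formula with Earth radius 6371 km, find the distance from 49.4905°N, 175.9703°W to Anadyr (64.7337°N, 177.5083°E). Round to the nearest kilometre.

Δλ = 177.5083 − -175.9703 = 353.4786°; wrapped into (−180°, 180°]: -6.5214°.
Δφ = 64.7337 − 49.4905 = 15.2432°.
a = sin²(Δφ/2) + cos φ₁ · cos φ₂ · sin²(Δλ/2) = 0.018488.
c = 2·atan2(√a, √(1−a)) = 0.27278 rad → d = 6371·c ≈ 1737.91 km.

1738 km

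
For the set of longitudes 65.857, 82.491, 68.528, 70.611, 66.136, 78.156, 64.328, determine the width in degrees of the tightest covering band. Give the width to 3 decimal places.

Sort the longitudes: +64.328°, +65.857°, +66.136°, +68.528°, +70.611°, +78.156°, +82.491°.
Eastward gaps between consecutive values (wrapping around): 1.529°, 0.279°, 2.392°, 2.083°, 7.545°, 4.335°, 341.837°.
Largest gap = 341.837° ⇒ minimal covering band is its complement: 360° − 341.837° = 18.163°.
Band runs from +64.328° eastward to +82.491°.

18.163°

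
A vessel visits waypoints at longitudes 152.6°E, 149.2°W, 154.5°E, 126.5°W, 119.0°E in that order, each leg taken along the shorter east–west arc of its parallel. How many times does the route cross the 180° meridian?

4

Leg 1: +152.6° → -149.2°, shortest Δλ = 58.2° (east) — crosses 180°.
Leg 2: -149.2° → +154.5°, shortest Δλ = -56.3° (west) — crosses 180°.
Leg 3: +154.5° → -126.5°, shortest Δλ = 79.0° (east) — crosses 180°.
Leg 4: -126.5° → +119.0°, shortest Δλ = -114.5° (west) — crosses 180°.
Total crossings: 4.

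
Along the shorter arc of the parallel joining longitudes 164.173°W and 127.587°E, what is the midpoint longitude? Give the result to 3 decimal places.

161.707°E

Signed shortest Δλ from -164.173° to +127.587° is -68.240°.
Midpoint longitude = -164.173° + (-68.240°)/2 = -164.173° − 34.120° = -198.293°.
Normalise into (−180°, 180°]: +161.707°.
(The naïve average (-164.173 + +127.587)/2 = -18.293° is on the wrong side of the globe.)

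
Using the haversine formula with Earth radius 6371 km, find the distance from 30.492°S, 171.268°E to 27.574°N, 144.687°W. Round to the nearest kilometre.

Δλ = -144.687 − 171.268 = -315.955°; wrapped into (−180°, 180°]: 44.045°.
Δφ = 27.574 − -30.492 = 58.066°.
a = sin²(Δφ/2) + cos φ₁ · cos φ₂ · sin²(Δλ/2) = 0.342925.
c = 2·atan2(√a, √(1−a)) = 1.25123 rad → d = 6371·c ≈ 7971.62 km.

7972 km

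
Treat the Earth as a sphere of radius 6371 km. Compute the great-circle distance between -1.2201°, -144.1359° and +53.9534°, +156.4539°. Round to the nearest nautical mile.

Δλ = 156.4539 − -144.1359 = 300.5898°; wrapped into (−180°, 180°]: -59.4102°.
Δφ = 53.9534 − -1.2201 = 55.1735°.
a = sin²(Δφ/2) + cos φ₁ · cos φ₂ · sin²(Δλ/2) = 0.358916.
c = 2·atan2(√a, √(1−a)) = 1.28474 rad → d = 6371·c ≈ 8185.10 km ≈ 4419.60 nmi.

4420 nmi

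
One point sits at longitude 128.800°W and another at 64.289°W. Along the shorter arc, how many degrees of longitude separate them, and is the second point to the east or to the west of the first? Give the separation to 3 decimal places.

Raw difference: -64.289 − -128.800 = 64.511°.
Normalise into (−180°, 180°]: 64.511° stays 64.511°.
Positive ⇒ the second point lies to the east; separation 64.511°.

64.511° east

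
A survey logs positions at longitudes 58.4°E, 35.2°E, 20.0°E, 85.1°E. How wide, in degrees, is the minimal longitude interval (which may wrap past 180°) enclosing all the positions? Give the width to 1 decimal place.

65.1°

Sort the longitudes: +20.0°, +35.2°, +58.4°, +85.1°.
Eastward gaps between consecutive values (wrapping around): 15.2°, 23.2°, 26.7°, 294.9°.
Largest gap = 294.9° ⇒ minimal covering band is its complement: 360° − 294.9° = 65.1°.
Band runs from +20.0° eastward to +85.1°.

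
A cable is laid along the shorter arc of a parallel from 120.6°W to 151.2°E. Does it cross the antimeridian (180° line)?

Yes

Naïve |151.2 − -120.6| = 271.8° > 180°, so the shorter arc goes the other way round — across 180°.
Signed shortest Δλ = ((151.2 − -120.6 + 180) mod 360) − 180 = -88.2°.
Going west by 88.2° from -120.6° passes through 180° before reaching +151.2°.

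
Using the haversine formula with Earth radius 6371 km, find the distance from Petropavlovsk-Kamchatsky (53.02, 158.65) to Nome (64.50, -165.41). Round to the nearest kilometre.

2386 km

Δλ = -165.41 − 158.65 = -324.06°; wrapped into (−180°, 180°]: 35.94°.
Δφ = 64.50 − 53.02 = 11.48°.
a = sin²(Δφ/2) + cos φ₁ · cos φ₂ · sin²(Δλ/2) = 0.034652.
c = 2·atan2(√a, √(1−a)) = 0.37449 rad → d = 6371·c ≈ 2385.86 km.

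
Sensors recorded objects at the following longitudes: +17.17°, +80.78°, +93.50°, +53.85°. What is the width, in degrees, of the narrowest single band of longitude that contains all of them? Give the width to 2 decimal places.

76.33°

Sort the longitudes: +17.17°, +53.85°, +80.78°, +93.50°.
Eastward gaps between consecutive values (wrapping around): 36.68°, 26.93°, 12.72°, 283.67°.
Largest gap = 283.67° ⇒ minimal covering band is its complement: 360° − 283.67° = 76.33°.
Band runs from +17.17° eastward to +93.50°.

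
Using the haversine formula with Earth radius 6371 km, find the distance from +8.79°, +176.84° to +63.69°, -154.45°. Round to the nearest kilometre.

Δλ = -154.45 − 176.84 = -331.29°; wrapped into (−180°, 180°]: 28.71°.
Δφ = 63.69 − 8.79 = 54.90°.
a = sin²(Δφ/2) + cos φ₁ · cos φ₂ · sin²(Δλ/2) = 0.239422.
c = 2·atan2(√a, √(1−a)) = 1.02259 rad → d = 6371·c ≈ 6514.93 km.

6515 km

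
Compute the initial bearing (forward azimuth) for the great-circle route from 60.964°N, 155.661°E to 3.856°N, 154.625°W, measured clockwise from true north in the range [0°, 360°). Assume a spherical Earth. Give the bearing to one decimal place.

124.9°

Δλ = -154.625 − 155.661 = -310.286°; wrapped into (−180°, 180°]: 49.714°.
θ = atan2( sin Δλ · cos φ₂ , cos φ₁ · sin φ₂ − sin φ₁ · cos φ₂ · cos Δλ )
  = atan2(0.76110, -0.53142) = 124.924° → normalised to [0°, 360°): 124.924°.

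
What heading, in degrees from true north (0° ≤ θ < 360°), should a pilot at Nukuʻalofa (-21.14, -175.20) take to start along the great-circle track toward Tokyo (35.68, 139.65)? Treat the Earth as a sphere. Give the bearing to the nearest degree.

Δλ = 139.65 − -175.20 = 314.85°; wrapped into (−180°, 180°]: -45.15°.
θ = atan2( sin Δλ · cos φ₂ , cos φ₁ · sin φ₂ − sin φ₁ · cos φ₂ · cos Δλ )
  = atan2(-0.57588, 0.75061) = -37.496° → normalised to [0°, 360°): 322.504°.

323°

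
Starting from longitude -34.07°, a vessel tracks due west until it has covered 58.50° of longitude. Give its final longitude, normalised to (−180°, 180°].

Start at -34.07°; shift −58.50° → -92.57°.
-92.57° already lies in (−180°, 180°].

-92.57°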